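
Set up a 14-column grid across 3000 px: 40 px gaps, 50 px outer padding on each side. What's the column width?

Take off 100 px of margins, leaving 2900 px.
14 columns + 13 gaps: 14c + 13·40 = 2900.
14c = 2900 − 520 = 2380, so c = 170 px.

170 px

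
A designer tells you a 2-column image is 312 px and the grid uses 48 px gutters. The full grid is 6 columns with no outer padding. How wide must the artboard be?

Subtracting 1 gutter of 48 leaves 264 for 2 columns, so c = 132 px.
Total width: 6·132 + 5·48 = 1032 px.

1032 px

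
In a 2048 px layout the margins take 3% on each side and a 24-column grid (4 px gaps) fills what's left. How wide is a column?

76.38 px

2048 × (1 − 2·3%) = 2048 × 94% = 1925.12 px for the columns.
Subtracting 23 gaps of 4 leaves 1833.12 for 24 columns, so c = 76.38 px.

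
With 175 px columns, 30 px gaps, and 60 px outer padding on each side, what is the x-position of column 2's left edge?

Before column 2: the margin + 1 column + 1 gap.
Offset = 60 + 1·(175 + 30) = 60 + 205 = 265 px.

265 px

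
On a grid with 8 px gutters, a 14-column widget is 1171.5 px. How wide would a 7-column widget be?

Subtracting 13 gutters of 8 leaves 1067.5 for 14 columns, so c = 76.25 px.
7-column span = 7·76.25 + 6·8 = 581.75 px.

581.75 px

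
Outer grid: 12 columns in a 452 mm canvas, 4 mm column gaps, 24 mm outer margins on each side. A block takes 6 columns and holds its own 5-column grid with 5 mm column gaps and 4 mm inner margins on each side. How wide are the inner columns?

34.4 mm

Take off 48 mm of margins, leaving 404 mm.
12 columns + 11 column gaps: 12c + 11·4 = 404.
12c = 404 − 44 = 360, so c = 30 mm.
6 columns plus 5 column gaps: 180 + 20 = 200 mm.
Inner content = 200 − 2·4 = 192 mm.
5d + 4·5 = 192 → 5d = 172 → d = 34.4 mm.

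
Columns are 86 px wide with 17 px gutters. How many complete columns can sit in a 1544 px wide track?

15 columns: 15·86 + 14·17 = 1528 px ≤ 1544.
16 columns: 1631 px > 1544. So 15.

15 columns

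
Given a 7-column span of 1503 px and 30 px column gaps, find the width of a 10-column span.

7c + 6·30 = 1503 → 7c = 1323 → c = 189 px.
10-column span = 10·189 + 9·30 = 2160 px.

2160 px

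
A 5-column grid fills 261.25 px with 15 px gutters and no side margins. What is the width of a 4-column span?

Subtracting 4 gutters of 15 leaves 201.25 for 5 columns, so c = 40.25 px.
4-column span = 4·40.25 + 3·15 = 206 px.

206 px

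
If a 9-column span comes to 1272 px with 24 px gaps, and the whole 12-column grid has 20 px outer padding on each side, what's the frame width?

9c + 8·24 = 1272 → 9c = 1080 → c = 120 px.
Adding margins, columns and gutters: 40 + 1440 + 264 = 1744 px.

1744 px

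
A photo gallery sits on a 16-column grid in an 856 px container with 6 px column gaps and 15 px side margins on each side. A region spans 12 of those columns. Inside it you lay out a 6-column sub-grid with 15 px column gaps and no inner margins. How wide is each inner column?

90.5 px

Outer content = 856 − 2·15 = 826 px.
Subtracting 15 column gaps of 6 leaves 736 for 16 columns, so c = 46 px.
Span of 12: 12·46 + 11·6 = 552 + 66 = 618 px.
6 columns + 5 column gaps: 6d + 5·15 = 618.
6d = 618 − 75 = 543, so d = 90.5 px.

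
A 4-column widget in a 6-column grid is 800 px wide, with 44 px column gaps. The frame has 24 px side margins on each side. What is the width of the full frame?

1270 px

4c + 3·44 = 800 → 4c = 668 → c = 167 px.
Frame = 2·24 + 6·167 + 5·44 = 48 + 1002 + 220 = 1270 px.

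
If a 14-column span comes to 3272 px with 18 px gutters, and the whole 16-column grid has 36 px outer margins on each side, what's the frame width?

3814 px

Subtracting 13 gutters of 18 leaves 3038 for 14 columns, so c = 217 px.
Frame = 2·36 + 16·217 + 15·18 = 72 + 3472 + 270 = 3814 px.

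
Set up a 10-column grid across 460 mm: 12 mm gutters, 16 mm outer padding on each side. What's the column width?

Inside the margins: 460 − 32 = 428 mm.
10 columns + 9 gutters: 10c + 9·12 = 428.
10c = 428 − 108 = 320, so c = 32 mm.

32 mm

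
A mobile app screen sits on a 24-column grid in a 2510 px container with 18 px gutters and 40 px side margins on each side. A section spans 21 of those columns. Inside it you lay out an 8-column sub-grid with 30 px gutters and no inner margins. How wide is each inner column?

Inside the margins: 2510 − 80 = 2430 px.
Subtracting 23 gutters of 18 leaves 2016 for 24 columns, so c = 84 px.
21 columns plus 20 gutters: 1764 + 360 = 2124 px.
8 columns + 7 gutters: 8d + 7·30 = 2124.
8d = 2124 − 210 = 1914, so d = 239.25 px.

239.25 px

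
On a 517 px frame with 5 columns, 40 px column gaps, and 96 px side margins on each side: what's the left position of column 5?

388 px

Subtract both margins: 517 − 2·96 = 325 px.
325 − 4·40 = 165; ÷5 gives c = 33 px.
Each column+gutter stride is 73 px; 4 of them past the 96 px margin is 96 + 292 = 388 px.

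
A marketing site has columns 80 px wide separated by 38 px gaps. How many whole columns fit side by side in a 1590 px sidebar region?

Each extra column adds 80 + 38 = 118 px.
(1590 + 38) / 118 = 13.80, so 13 columns fit.

13 columns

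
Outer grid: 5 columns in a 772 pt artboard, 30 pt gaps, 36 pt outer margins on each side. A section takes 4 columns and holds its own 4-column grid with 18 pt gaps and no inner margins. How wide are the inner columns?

Take off 72 pt of margins, leaving 700 pt.
5 columns + 4 gaps: 5c + 4·30 = 700.
5c = 700 − 120 = 580, so c = 116 pt.
4 columns plus 3 gaps: 464 + 90 = 554 pt.
4 columns + 3 gaps: 4d + 3·18 = 554.
4d = 554 − 54 = 500, so d = 125 pt.

125 pt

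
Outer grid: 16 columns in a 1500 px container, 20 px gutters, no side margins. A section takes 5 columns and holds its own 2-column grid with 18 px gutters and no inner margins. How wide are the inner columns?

218.5 px

1500 − 15·20 = 1200; ÷16 gives c = 75 px.
5-column span = 5·75 + 4·20 = 455 px.
455 − 1·18 = 437; ÷2 gives d = 218.5 px.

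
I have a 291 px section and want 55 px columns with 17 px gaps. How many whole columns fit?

4 columns

Each extra column adds 55 + 17 = 72 px.
(291 + 17) / 72 = 4.28, so 4 columns fit.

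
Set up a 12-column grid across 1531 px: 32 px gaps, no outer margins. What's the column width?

12 columns + 11 gaps: 12c + 11·32 = 1531.
12c = 1531 − 352 = 1179, so c = 98.25 px.

98.25 px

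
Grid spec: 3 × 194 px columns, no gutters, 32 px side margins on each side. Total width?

646 px

Summing: 64 + 582 = 646 px.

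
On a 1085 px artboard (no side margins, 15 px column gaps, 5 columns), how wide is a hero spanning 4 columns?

865 px

5 columns + 4 column gaps: 5c + 4·15 = 1085.
5c = 1085 − 60 = 1025, so c = 205 px.
4 columns plus 3 column gaps: 820 + 45 = 865 px.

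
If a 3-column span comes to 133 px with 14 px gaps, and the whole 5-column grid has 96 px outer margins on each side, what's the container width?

423 px

3c + 2·14 = 133 → 3c = 105 → c = 35 px.
Adding margins, columns and gutters: 192 + 175 + 56 = 423 px.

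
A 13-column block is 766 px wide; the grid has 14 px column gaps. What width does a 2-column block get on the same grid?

13 columns + 12 column gaps: 13c + 12·14 = 766.
13c = 766 − 168 = 598, so c = 46 px.
2 columns plus 1 column gap: 92 + 14 = 106 px.

106 px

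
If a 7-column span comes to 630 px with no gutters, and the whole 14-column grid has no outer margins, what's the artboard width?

With no gutters, each column is 630/7 = 90 px.
Artboard = 14·90 = 1260 = 1260 px.

1260 px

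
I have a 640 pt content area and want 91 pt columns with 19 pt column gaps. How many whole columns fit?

5 columns

k columns need k·91 + (k−1)·19 = k·110 − 19.
k·110 − 19 ≤ 640 → k ≤ 659 / 110 ≈ 5.99, so k = 5.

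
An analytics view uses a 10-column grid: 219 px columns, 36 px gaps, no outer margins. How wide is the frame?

2514 px

Frame = 10·219 + 9·36 = 2190 + 324 = 2514 px.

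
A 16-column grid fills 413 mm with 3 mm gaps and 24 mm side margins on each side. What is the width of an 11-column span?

Inside the margins: 413 − 48 = 365 mm.
16 columns + 15 gaps: 16c + 15·3 = 365.
16c = 365 − 45 = 320, so c = 20 mm.
11-column span = 11·20 + 10·3 = 250 mm.

250 mm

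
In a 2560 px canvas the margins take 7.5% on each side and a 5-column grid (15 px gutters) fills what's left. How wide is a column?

Margins: 7.5% × 2560 = 192 px each, so content = 2560 − 384 = 2176 px.
5 columns + 4 gutters: 5c + 4·15 = 2176.
5c = 2176 − 60 = 2116, so c = 423.2 px.

423.2 px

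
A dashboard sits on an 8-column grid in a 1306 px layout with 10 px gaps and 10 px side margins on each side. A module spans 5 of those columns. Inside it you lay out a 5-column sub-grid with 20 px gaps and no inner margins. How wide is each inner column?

Inside the margins: 1306 − 20 = 1286 px.
Subtracting 7 gaps of 10 leaves 1216 for 8 columns, so c = 152 px.
Span of 5: 5·152 + 4·10 = 760 + 40 = 800 px.
5d + 4·20 = 800 → 5d = 720 → d = 144 px.

144 px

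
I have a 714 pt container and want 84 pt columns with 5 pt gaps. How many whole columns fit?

8 columns

k columns need k·84 + (k−1)·5 = k·89 − 5.
k·89 − 5 ≤ 714 → k ≤ 719 / 89 ≈ 8.08, so k = 8.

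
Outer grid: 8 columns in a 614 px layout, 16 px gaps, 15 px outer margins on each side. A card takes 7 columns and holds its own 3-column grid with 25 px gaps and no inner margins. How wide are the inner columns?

Take off 30 px of margins, leaving 584 px.
8 columns + 7 gaps: 8c + 7·16 = 584.
8c = 584 − 112 = 472, so c = 59 px.
7 columns plus 6 gaps: 413 + 96 = 509 px.
Subtracting 2 gaps of 25 leaves 459 for 3 columns, so d = 153 px.

153 px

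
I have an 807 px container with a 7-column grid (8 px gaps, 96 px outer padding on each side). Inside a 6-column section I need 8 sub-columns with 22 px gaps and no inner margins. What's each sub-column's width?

46.5 px

Outer content = 807 − 2·96 = 615 px.
7 columns + 6 gaps: 7c + 6·8 = 615.
7c = 615 − 48 = 567, so c = 81 px.
6-column span = 6·81 + 5·8 = 526 px.
526 − 7·22 = 372; ÷8 gives d = 46.5 px.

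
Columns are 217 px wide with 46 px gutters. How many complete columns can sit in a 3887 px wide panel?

14 columns

k columns need k·217 + (k−1)·46 = k·263 − 46.
k·263 − 46 ≤ 3887 → k ≤ 3933 / 263 ≈ 14.95, so k = 14.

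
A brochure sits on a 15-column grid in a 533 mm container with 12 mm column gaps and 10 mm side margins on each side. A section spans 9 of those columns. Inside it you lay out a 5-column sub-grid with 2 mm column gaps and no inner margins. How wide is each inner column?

Inside the margins: 533 − 20 = 513 mm.
Subtracting 14 column gaps of 12 leaves 345 for 15 columns, so c = 23 mm.
9-column span = 9·23 + 8·12 = 303 mm.
5 columns + 4 column gaps: 5d + 4·2 = 303.
5d = 303 − 8 = 295, so d = 59 mm.

59 mm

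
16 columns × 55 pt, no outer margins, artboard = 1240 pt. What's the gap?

24 pt

16·55 + 15g = 1240 → 15g = 360 → g = 24 pt.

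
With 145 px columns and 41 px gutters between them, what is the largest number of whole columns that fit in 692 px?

k columns need k·145 + (k−1)·41 = k·186 − 41.
k·186 − 41 ≤ 692 → k ≤ 733 / 186 ≈ 3.94, so k = 3.

3 columns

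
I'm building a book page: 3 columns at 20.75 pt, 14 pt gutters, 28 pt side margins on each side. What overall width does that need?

146.25 pt

Frame = 2·28 + 3·20.75 + 2·14 = 56 + 62.25 + 28 = 146.25 pt.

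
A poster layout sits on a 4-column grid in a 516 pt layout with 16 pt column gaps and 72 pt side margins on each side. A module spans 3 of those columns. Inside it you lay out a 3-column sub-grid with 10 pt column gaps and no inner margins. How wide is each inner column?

85 pt

Take off 144 pt of margins, leaving 372 pt.
Subtracting 3 column gaps of 16 leaves 324 for 4 columns, so c = 81 pt.
3 columns plus 2 column gaps: 243 + 32 = 275 pt.
Subtracting 2 column gaps of 10 leaves 255 for 3 columns, so d = 85 pt.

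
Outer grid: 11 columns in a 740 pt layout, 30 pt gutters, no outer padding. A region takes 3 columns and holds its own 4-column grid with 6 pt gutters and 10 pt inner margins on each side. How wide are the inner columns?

740 − 10·30 = 440; ÷11 gives c = 40 pt.
3-column span = 3·40 + 2·30 = 180 pt.
Inner content = 180 − 2·10 = 160 pt.
4d + 3·6 = 160 → 4d = 142 → d = 35.5 pt.

35.5 pt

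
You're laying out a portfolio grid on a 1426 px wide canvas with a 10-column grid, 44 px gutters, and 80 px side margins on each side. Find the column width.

87 px

Subtract both margins: 1426 − 2·80 = 1266 px.
1266 − 9·44 = 870; ÷10 gives c = 87 px.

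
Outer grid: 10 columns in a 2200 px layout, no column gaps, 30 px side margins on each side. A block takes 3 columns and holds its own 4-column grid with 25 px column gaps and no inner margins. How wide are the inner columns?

141.75 px

Inside the margins: 2200 − 60 = 2140 px.
2140 / 10 = 214 px per column.
3-column span = 3·214 = 642 px.
Subtracting 3 column gaps of 25 leaves 567 for 4 columns, so d = 141.75 px.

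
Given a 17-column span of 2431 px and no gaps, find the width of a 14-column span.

With no gaps, each column is 2431/17 = 143 px.
With no gaps, 14 columns span 14·143 = 2002 px.

2002 px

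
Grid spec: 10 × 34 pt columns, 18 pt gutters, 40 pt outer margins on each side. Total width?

Adding margins, columns and gutters: 80 + 340 + 162 = 582 pt.

582 pt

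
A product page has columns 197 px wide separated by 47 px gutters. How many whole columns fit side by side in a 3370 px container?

14 columns

14 columns: 14·197 + 13·47 = 3369 px ≤ 3370.
15 columns: 3613 px > 3370. So 14.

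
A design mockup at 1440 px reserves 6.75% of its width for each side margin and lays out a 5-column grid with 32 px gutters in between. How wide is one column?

223.52 px

Margins: 6.75% × 1440 = 97.2 px each, so content = 1440 − 194.4 = 1245.6 px.
Subtracting 4 gutters of 32 leaves 1117.6 for 5 columns, so c = 223.52 px.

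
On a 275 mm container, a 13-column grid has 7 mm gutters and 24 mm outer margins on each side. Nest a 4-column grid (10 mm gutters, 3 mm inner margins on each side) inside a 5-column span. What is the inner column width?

11.75 mm

Outer content = 275 − 2·24 = 227 mm.
13c + 12·7 = 227 → 13c = 143 → c = 11 mm.
5-column span = 5·11 + 4·7 = 83 mm.
Inner content = 83 − 2·3 = 77 mm.
77 − 3·10 = 47; ÷4 gives d = 11.75 mm.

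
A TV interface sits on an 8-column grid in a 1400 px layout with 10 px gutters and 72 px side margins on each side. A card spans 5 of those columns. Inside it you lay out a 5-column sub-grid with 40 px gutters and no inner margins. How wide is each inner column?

124.25 px

Inside the margins: 1400 − 144 = 1256 px.
8c + 7·10 = 1256 → 8c = 1186 → c = 148.25 px.
Span of 5: 5·148.25 + 4·10 = 741.25 + 40 = 781.25 px.
5d + 4·40 = 781.25 → 5d = 621.25 → d = 124.25 px.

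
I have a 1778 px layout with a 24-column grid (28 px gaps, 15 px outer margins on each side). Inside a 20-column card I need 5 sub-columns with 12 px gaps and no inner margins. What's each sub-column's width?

280.8 px

Outer content = 1778 − 2·15 = 1748 px.
1748 − 23·28 = 1104; ÷24 gives c = 46 px.
Span of 20: 20·46 + 19·28 = 920 + 532 = 1452 px.
1452 − 4·12 = 1404; ÷5 gives d = 280.8 px.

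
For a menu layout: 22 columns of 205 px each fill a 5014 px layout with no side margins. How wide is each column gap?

Columns use 4510 px, leaving 504 px across 21 column gaps = 24 px each.

24 px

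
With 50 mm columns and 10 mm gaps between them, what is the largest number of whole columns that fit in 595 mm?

10 columns: 10·50 + 9·10 = 590 mm ≤ 595.
11 columns: 650 mm > 595. So 10.

10 columns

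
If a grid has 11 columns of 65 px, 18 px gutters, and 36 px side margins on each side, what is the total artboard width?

Artboard = 2·36 + 11·65 + 10·18 = 72 + 715 + 180 = 967 px.

967 px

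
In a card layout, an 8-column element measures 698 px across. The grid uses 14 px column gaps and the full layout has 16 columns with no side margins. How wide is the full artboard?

1410 px

Subtracting 7 column gaps of 14 leaves 600 for 8 columns, so c = 75 px.
Artboard = 16·75 + 15·14 = 1200 + 210 = 1410 px.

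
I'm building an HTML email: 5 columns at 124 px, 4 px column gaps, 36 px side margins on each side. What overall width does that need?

Total width: 2·36 + 5·124 + 4·4 = 708 px.

708 px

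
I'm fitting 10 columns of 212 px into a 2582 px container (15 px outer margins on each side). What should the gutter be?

Subtract both margins: 2582 − 2·15 = 2552 px.
Columns use 2120 px, leaving 432 px across 9 gutters = 48 px each.

48 px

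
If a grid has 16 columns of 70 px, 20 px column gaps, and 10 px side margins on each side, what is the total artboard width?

1440 px

Artboard = 2·10 + 16·70 + 15·20 = 20 + 1120 + 300 = 1440 px.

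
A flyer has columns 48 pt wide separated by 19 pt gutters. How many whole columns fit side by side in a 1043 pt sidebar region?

15 columns

Each extra column adds 48 + 19 = 67 pt.
(1043 + 19) / 67 = 15.85, so 15 columns fit.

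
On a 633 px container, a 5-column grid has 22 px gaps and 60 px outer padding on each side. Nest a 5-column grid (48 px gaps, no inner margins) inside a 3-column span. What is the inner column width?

21.4 px

Outer content = 633 − 2·60 = 513 px.
Subtracting 4 gaps of 22 leaves 425 for 5 columns, so c = 85 px.
3 columns plus 2 gaps: 255 + 44 = 299 px.
Subtracting 4 gaps of 48 leaves 107 for 5 columns, so d = 21.4 px.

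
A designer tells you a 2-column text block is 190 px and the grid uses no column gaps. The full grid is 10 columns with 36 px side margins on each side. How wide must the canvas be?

1022 px

190 / 2 = 95 px per column.
Summing: 72 + 950 = 1022 px.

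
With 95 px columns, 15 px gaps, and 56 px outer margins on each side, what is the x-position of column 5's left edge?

Each column+gutter stride is 110 px; 4 of them past the 56 px margin is 56 + 440 = 496 px.

496 px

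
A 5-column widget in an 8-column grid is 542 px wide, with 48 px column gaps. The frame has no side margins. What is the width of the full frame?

896 px

542 − 4·48 = 350; ÷5 gives c = 70 px.
Frame = 8·70 + 7·48 = 560 + 336 = 896 px.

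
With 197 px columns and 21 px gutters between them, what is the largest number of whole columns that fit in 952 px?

4 columns

4 columns: 4·197 + 3·21 = 851 px ≤ 952.
5 columns: 1069 px > 952. So 4.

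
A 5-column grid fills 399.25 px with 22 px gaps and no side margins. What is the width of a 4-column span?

399.25 − 4·22 = 311.25; ÷5 gives c = 62.25 px.
4-column span = 4·62.25 + 3·22 = 315 px.

315 px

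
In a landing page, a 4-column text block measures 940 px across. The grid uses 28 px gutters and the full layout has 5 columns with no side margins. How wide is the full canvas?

1182 px

4c + 3·28 = 940 → 4c = 856 → c = 214 px.
Total width: 5·214 + 4·28 = 1182 px.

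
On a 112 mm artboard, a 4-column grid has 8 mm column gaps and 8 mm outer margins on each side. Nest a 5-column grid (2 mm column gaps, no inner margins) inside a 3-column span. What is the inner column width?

12.4 mm

Subtract both margins: 112 − 2·8 = 96 mm.
4 columns + 3 column gaps: 4c + 3·8 = 96.
4c = 96 − 24 = 72, so c = 18 mm.
3-column span = 3·18 + 2·8 = 70 mm.
70 − 4·2 = 62; ÷5 gives d = 12.4 mm.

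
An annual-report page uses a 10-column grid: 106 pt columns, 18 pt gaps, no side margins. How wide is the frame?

1222 pt

Total width: 10·106 + 9·18 = 1222 pt.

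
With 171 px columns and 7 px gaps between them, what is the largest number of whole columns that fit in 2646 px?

k columns need k·171 + (k−1)·7 = k·178 − 7.
k·178 − 7 ≤ 2646 → k ≤ 2653 / 178 ≈ 14.90, so k = 14.

14 columns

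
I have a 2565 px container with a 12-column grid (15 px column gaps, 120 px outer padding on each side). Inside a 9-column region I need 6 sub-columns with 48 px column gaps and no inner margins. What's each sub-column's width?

250 px

Subtract both margins: 2565 − 2·120 = 2325 px.
Subtracting 11 column gaps of 15 leaves 2160 for 12 columns, so c = 180 px.
Span of 9: 9·180 + 8·15 = 1620 + 120 = 1740 px.
6d + 5·48 = 1740 → 6d = 1500 → d = 250 px.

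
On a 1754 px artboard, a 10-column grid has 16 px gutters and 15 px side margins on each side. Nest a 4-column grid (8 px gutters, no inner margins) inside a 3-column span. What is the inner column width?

Take off 30 px of margins, leaving 1724 px.
Subtracting 9 gutters of 16 leaves 1580 for 10 columns, so c = 158 px.
3-column span = 3·158 + 2·16 = 506 px.
4 columns + 3 gutters: 4d + 3·8 = 506.
4d = 506 − 24 = 482, so d = 120.5 px.

120.5 px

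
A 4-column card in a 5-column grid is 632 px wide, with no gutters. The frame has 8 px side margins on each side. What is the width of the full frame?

632 / 4 = 158 px per column.
Total width: 2·8 + 5·158 = 806 px.

806 px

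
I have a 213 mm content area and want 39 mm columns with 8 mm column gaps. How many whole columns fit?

4 columns

k columns need k·39 + (k−1)·8 = k·47 − 8.
k·47 − 8 ≤ 213 → k ≤ 221 / 47 ≈ 4.70, so k = 4.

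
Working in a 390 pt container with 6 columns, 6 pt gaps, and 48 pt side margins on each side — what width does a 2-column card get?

Subtract both margins: 390 − 2·48 = 294 pt.
6 columns + 5 gaps: 6c + 5·6 = 294.
6c = 294 − 30 = 264, so c = 44 pt.
2-column span = 2·44 + 1·6 = 94 pt.

94 pt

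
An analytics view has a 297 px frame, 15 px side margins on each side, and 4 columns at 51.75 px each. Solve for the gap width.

20 px

Inside the margins: 297 − 30 = 267 px.
4 columns take 4·51.75 = 207 px; remaining 60 splits into 3 gaps.
g = 60 / 3 = 20 px.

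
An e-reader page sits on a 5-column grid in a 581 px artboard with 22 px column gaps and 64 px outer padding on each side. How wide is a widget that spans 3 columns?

Take off 128 px of margins, leaving 453 px.
453 − 4·22 = 365; ÷5 gives c = 73 px.
3-column span = 3·73 + 2·22 = 263 px.

263 px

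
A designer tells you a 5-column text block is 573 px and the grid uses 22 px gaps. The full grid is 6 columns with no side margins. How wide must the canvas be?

692 px

5 columns + 4 gaps: 5c + 4·22 = 573.
5c = 573 − 88 = 485, so c = 97 px.
Summing: 582 + 110 = 692 px.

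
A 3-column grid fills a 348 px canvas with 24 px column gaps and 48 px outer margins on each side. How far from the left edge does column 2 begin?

Take off 96 px of margins, leaving 252 px.
252 − 2·24 = 204; ÷3 gives c = 68 px.
Before column 2: the margin + 1 column + 1 column gap.
Offset = 48 + 1·(68 + 24) = 48 + 92 = 140 px.

140 px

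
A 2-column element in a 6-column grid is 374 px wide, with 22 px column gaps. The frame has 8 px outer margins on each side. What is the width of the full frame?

1182 px

2 columns + 1 column gap: 2c + 1·22 = 374.
2c = 374 − 22 = 352, so c = 176 px.
Adding margins, columns and gutters: 16 + 1056 + 110 = 1182 px.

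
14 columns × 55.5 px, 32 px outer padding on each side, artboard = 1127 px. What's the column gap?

Content width = 1127 − 2·32 = 1063 px.
14·55.5 + 13g = 1063 → 13g = 286 → g = 22 px.

22 px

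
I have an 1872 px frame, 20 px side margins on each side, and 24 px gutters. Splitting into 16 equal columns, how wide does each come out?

Take off 40 px of margins, leaving 1832 px.
1832 − 15·24 = 1472; ÷16 gives c = 92 px.

92 px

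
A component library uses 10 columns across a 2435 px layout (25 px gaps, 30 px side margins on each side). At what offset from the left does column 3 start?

Content = 2435 − 2·30 = 2375 px.
10 columns + 9 gaps: 10c + 9·25 = 2375.
10c = 2375 − 225 = 2150, so c = 215 px.
Each column+gutter stride is 240 px; 2 of them past the 30 px margin is 30 + 480 = 510 px.

510 px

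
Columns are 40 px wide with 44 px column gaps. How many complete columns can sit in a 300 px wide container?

k columns need k·40 + (k−1)·44 = k·84 − 44.
k·84 − 44 ≤ 300 → k ≤ 344 / 84 ≈ 4.10, so k = 4.

4 columns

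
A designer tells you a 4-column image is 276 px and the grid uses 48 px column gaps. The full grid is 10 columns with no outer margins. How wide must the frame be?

762 px

Subtracting 3 column gaps of 48 leaves 132 for 4 columns, so c = 33 px.
Total width: 10·33 + 9·48 = 762 px.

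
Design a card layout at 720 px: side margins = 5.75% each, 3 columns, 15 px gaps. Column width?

202.4 px

Each margin = 5.75% of 720 = 41.4 px; content = 720 − 2·41.4 = 637.2 px.
637.2 − 2·15 = 607.2; ÷3 gives c = 202.4 px.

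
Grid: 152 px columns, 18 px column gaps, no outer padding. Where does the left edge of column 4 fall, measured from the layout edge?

510 px

No margin, so column 4 starts at 3·(column + gutter) = 3·170 = 510 px.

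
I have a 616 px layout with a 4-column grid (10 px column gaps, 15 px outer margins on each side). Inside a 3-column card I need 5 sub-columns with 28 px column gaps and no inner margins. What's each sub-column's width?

65 px

Subtract both margins: 616 − 2·15 = 586 px.
4c + 3·10 = 586 → 4c = 556 → c = 139 px.
Span of 3: 3·139 + 2·10 = 417 + 20 = 437 px.
5 columns + 4 column gaps: 5d + 4·28 = 437.
5d = 437 − 112 = 325, so d = 65 px.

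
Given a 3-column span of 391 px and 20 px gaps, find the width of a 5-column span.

3c + 2·20 = 391 → 3c = 351 → c = 117 px.
Span of 5: 5·117 + 4·20 = 585 + 80 = 665 px.

665 px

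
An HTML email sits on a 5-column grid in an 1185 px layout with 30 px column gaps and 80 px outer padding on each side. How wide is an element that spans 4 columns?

Content width = 1185 − 2·80 = 1025 px.
Subtracting 4 column gaps of 30 leaves 905 for 5 columns, so c = 181 px.
Span of 4: 4·181 + 3·30 = 724 + 90 = 814 px.

814 px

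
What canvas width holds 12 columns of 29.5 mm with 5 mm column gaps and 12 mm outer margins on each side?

Canvas = 2·12 + 12·29.5 + 11·5 = 24 + 354 + 55 = 433 mm.

433 mm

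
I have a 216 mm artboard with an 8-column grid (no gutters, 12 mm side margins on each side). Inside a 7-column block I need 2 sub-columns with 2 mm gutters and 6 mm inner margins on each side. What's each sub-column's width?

Outer content = 216 − 2·12 = 192 mm.
With no gutters, each column is 192/8 = 24 mm.
With no gutters, 7 columns span 7·24 = 168 mm.
Inner content = 168 − 2·6 = 156 mm.
2d + 1·2 = 156 → 2d = 154 → d = 77 mm.

77 mm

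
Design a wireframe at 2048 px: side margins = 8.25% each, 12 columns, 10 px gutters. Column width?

133.34 px

2048 × (1 − 2·8.25%) = 2048 × 83.5% = 1710.08 px for the columns.
12c + 11·10 = 1710.08 → 12c = 1600.08 → c = 133.34 px.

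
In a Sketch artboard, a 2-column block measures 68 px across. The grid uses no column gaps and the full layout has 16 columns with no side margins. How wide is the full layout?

With no column gaps, each column is 68/2 = 34 px.
Layout = 16·34 = 544 = 544 px.

544 px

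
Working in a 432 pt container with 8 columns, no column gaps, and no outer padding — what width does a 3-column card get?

432 / 8 = 54 pt per column.
With no column gaps, 3 columns span 3·54 = 162 pt.

162 pt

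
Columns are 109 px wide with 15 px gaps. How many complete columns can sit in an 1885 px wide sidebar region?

15 columns

k columns need k·109 + (k−1)·15 = k·124 − 15.
k·124 − 15 ≤ 1885 → k ≤ 1900 / 124 ≈ 15.32, so k = 15.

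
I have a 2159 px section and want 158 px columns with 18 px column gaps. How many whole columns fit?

k columns need k·158 + (k−1)·18 = k·176 − 18.
k·176 − 18 ≤ 2159 → k ≤ 2177 / 176 ≈ 12.37, so k = 12.

12 columns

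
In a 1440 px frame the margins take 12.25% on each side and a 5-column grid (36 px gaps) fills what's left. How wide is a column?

188.64 px

1440 × (1 − 2·12.25%) = 1440 × 75.5% = 1087.2 px for the columns.
1087.2 − 4·36 = 943.2; ÷5 gives c = 188.64 px.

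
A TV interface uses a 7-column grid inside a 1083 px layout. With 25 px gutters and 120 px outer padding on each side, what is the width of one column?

99 px

Inside the margins: 1083 − 240 = 843 px.
7 columns + 6 gutters: 7c + 6·25 = 843.
7c = 843 − 150 = 693, so c = 99 px.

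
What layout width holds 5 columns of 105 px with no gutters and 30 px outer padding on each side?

585 px

Summing: 60 + 525 = 585 px.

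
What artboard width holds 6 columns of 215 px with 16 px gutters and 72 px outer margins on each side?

1514 px

Artboard = 2·72 + 6·215 + 5·16 = 144 + 1290 + 80 = 1514 px.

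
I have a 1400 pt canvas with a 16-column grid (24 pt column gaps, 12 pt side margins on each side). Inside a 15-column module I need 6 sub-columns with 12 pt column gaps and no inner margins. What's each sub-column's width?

204.75 pt

Take off 24 pt of margins, leaving 1376 pt.
Subtracting 15 column gaps of 24 leaves 1016 for 16 columns, so c = 63.5 pt.
15 columns plus 14 column gaps: 952.5 + 336 = 1288.5 pt.
Subtracting 5 column gaps of 12 leaves 1228.5 for 6 columns, so d = 204.75 pt.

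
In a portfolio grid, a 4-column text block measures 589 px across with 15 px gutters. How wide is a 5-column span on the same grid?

740 px

4 columns + 3 gutters: 4c + 3·15 = 589.
4c = 589 − 45 = 544, so c = 136 px.
Span of 5: 5·136 + 4·15 = 680 + 60 = 740 px.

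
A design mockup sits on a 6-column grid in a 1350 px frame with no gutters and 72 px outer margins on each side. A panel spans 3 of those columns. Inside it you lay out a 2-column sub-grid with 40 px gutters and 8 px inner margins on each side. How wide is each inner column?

Subtract both margins: 1350 − 2·72 = 1206 px.
6c = 1206 → c = 201 px.
3-column span = 3·201 = 603 px.
Inner content = 603 − 2·8 = 587 px.
2 columns + 1 gutter: 2d + 1·40 = 587.
2d = 587 − 40 = 547, so d = 273.5 px.

273.5 px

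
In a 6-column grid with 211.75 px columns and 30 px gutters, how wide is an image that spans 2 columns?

453.5 px

2 columns plus 1 gutter: 423.5 + 30 = 453.5 px.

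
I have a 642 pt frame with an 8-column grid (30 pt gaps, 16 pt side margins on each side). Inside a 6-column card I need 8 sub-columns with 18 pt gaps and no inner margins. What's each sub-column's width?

Outer content = 642 − 2·16 = 610 pt.
Subtracting 7 gaps of 30 leaves 400 for 8 columns, so c = 50 pt.
Span of 6: 6·50 + 5·30 = 300 + 150 = 450 pt.
450 − 7·18 = 324; ÷8 gives d = 40.5 pt.

40.5 pt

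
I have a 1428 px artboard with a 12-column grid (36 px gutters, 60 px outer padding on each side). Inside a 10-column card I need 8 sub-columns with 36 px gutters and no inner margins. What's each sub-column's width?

104 px

Inside the margins: 1428 − 120 = 1308 px.
1308 − 11·36 = 912; ÷12 gives c = 76 px.
10-column span = 10·76 + 9·36 = 1084 px.
1084 − 7·36 = 832; ÷8 gives d = 104 px.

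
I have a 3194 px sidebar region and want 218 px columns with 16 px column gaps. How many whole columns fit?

13 columns

Each extra column adds 218 + 16 = 234 px.
(3194 + 16) / 234 = 13.72, so 13 columns fit.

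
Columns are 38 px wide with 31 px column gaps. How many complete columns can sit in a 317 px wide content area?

Each extra column adds 38 + 31 = 69 px.
(317 + 31) / 69 = 5.04, so 5 columns fit.

5 columns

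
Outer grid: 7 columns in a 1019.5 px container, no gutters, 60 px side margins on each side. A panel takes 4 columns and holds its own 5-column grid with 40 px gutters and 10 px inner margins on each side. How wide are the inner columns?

66.8 px

Inside the margins: 1019.5 − 120 = 899.5 px.
899.5 / 7 = 128.5 px per column.
4-column span = 4·128.5 = 514 px.
Inner content = 514 − 2·10 = 494 px.
5 columns + 4 gutters: 5d + 4·40 = 494.
5d = 494 − 160 = 334, so d = 66.8 px.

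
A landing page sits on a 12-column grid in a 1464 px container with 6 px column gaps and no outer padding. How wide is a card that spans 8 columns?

12 columns + 11 column gaps: 12c + 11·6 = 1464.
12c = 1464 − 66 = 1398, so c = 116.5 px.
Span of 8: 8·116.5 + 7·6 = 932 + 42 = 974 px.

974 px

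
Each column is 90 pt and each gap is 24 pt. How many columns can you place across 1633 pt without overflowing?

14 columns

Each extra column adds 90 + 24 = 114 pt.
(1633 + 24) / 114 = 14.54, so 14 columns fit.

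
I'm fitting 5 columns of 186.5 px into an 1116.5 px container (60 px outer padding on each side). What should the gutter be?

16 px

Take off 120 px of margins, leaving 996.5 px.
Columns use 932.5 px, leaving 64 px across 4 gutters = 16 px each.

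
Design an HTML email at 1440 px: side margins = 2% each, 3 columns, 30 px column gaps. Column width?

440.8 px

Margins: 2% × 1440 = 28.8 px each, so content = 1440 − 57.6 = 1382.4 px.
1382.4 − 2·30 = 1322.4; ÷3 gives c = 440.8 px.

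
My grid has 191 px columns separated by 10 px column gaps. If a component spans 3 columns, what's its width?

593 px

Span of 3: 3·191 + 2·10 = 573 + 20 = 593 px.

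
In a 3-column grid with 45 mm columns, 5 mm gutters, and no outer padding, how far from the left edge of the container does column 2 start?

50 mm

Before column 2: 1 column + 1 gutter.
Offset = 1·(45 + 5) = 1·50 = 50 mm.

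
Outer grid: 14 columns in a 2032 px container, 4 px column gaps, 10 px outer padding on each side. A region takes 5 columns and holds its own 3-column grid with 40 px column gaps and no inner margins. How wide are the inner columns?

212 px

Outer content = 2032 − 2·10 = 2012 px.
14 columns + 13 column gaps: 14c + 13·4 = 2012.
14c = 2012 − 52 = 1960, so c = 140 px.
5-column span = 5·140 + 4·4 = 716 px.
3d + 2·40 = 716 → 3d = 636 → d = 212 px.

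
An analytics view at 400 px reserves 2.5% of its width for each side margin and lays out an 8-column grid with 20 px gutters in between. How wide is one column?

30 px

Each margin = 2.5% of 400 = 10 px; content = 400 − 2·10 = 380 px.
Subtracting 7 gutters of 20 leaves 240 for 8 columns, so c = 30 px.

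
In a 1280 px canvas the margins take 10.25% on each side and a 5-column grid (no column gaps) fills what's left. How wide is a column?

Margins: 10.25% × 1280 = 131.2 px each, so content = 1280 − 262.4 = 1017.6 px.
1017.6 / 5 = 203.52 px per column.

203.52 px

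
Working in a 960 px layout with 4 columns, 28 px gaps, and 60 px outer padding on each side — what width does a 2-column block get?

406 px

Inside the margins: 960 − 120 = 840 px.
4 columns + 3 gaps: 4c + 3·28 = 840.
4c = 840 − 84 = 756, so c = 189 px.
2 columns plus 1 gap: 378 + 28 = 406 px.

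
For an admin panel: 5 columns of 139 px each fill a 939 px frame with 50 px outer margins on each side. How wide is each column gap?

Subtract both margins: 939 − 2·50 = 839 px.
5 columns take 5·139 = 695 px; remaining 144 splits into 4 column gaps.
g = 144 / 4 = 36 px.

36 px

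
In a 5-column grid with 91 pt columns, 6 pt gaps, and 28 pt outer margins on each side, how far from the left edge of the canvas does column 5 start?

416 pt

Before column 5: the margin + 4 columns + 4 gaps.
Offset = 28 + 4·(91 + 6) = 28 + 388 = 416 pt.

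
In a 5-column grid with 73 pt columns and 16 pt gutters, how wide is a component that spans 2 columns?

2-column span = 2·73 + 1·16 = 162 pt.

162 pt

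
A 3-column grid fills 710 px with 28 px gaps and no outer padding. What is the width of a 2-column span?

3c + 2·28 = 710 → 3c = 654 → c = 218 px.
Span of 2: 2·218 + 1·28 = 436 + 28 = 464 px.

464 px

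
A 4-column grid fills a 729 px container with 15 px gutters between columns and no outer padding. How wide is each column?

4 columns + 3 gutters: 4c + 3·15 = 729.
4c = 729 − 45 = 684, so c = 171 px.

171 px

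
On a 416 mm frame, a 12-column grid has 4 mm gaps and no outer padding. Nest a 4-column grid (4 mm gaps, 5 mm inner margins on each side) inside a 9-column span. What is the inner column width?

416 − 11·4 = 372; ÷12 gives c = 31 mm.
Span of 9: 9·31 + 8·4 = 279 + 32 = 311 mm.
Inner content = 311 − 2·5 = 301 mm.
4d + 3·4 = 301 → 4d = 289 → d = 72.25 mm.

72.25 mm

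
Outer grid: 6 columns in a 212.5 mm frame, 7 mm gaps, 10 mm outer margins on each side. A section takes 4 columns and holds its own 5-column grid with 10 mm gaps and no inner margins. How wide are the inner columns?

Inside the margins: 212.5 − 20 = 192.5 mm.
Subtracting 5 gaps of 7 leaves 157.5 for 6 columns, so c = 26.25 mm.
Span of 4: 4·26.25 + 3·7 = 105 + 21 = 126 mm.
126 − 4·10 = 86; ÷5 gives d = 17.2 mm.

17.2 mm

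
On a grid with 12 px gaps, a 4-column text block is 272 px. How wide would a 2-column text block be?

4 columns + 3 gaps: 4c + 3·12 = 272.
4c = 272 − 36 = 236, so c = 59 px.
2 columns plus 1 gap: 118 + 12 = 130 px.

130 px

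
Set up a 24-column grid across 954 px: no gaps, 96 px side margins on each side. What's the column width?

Take off 192 px of margins, leaving 762 px.
762 / 24 = 31.75 px per column.

31.75 px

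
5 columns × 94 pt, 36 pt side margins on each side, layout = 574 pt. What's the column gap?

Inside the margins: 574 − 72 = 502 pt.
5 columns take 5·94 = 470 pt; remaining 32 splits into 4 column gaps.
g = 32 / 4 = 8 pt.

8 pt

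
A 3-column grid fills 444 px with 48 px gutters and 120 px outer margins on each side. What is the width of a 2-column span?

Inside the margins: 444 − 240 = 204 px.
3 columns + 2 gutters: 3c + 2·48 = 204.
3c = 204 − 96 = 108, so c = 36 px.
2 columns plus 1 gutter: 72 + 48 = 120 px.

120 px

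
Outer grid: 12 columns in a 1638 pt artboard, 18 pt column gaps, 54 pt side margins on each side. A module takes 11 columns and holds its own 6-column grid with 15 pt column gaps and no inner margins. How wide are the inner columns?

221 pt

Inside the margins: 1638 − 108 = 1530 pt.
12 columns + 11 column gaps: 12c + 11·18 = 1530.
12c = 1530 − 198 = 1332, so c = 111 pt.
11-column span = 11·111 + 10·18 = 1401 pt.
Subtracting 5 column gaps of 15 leaves 1326 for 6 columns, so d = 221 pt.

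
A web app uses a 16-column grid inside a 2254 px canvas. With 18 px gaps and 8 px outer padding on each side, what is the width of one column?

123 px

Content width = 2254 − 2·8 = 2238 px.
Subtracting 15 gaps of 18 leaves 1968 for 16 columns, so c = 123 px.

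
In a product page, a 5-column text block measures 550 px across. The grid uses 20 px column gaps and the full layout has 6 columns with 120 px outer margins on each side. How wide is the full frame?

904 px

5 columns + 4 column gaps: 5c + 4·20 = 550.
5c = 550 − 80 = 470, so c = 94 px.
Frame = 2·120 + 6·94 + 5·20 = 240 + 564 + 100 = 904 px.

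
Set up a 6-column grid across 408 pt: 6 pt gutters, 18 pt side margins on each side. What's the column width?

57 pt

Inside the margins: 408 − 36 = 372 pt.
Subtracting 5 gutters of 6 leaves 342 for 6 columns, so c = 57 pt.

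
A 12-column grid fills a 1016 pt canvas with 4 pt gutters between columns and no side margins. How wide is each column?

12c + 11·4 = 1016 → 12c = 972 → c = 81 pt.

81 pt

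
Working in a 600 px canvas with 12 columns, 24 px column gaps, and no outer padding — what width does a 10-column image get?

496 px

600 − 11·24 = 336; ÷12 gives c = 28 px.
10 columns plus 9 column gaps: 280 + 216 = 496 px.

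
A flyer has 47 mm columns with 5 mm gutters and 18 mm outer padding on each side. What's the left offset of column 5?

226 mm

Each column+gutter stride is 52 mm; 4 of them past the 18 mm margin is 18 + 208 = 226 mm.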